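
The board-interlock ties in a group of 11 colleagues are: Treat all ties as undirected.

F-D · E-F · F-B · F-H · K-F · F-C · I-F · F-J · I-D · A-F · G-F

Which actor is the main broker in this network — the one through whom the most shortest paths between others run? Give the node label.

F

Unnormalized betweenness of each node: A:0, B:0, C:0, D:0, E:0, F:44, G:0, H:0, I:0, J:0, K:0.
F has the largest value, 44, making it the main broker — the node through which the most shortest paths run.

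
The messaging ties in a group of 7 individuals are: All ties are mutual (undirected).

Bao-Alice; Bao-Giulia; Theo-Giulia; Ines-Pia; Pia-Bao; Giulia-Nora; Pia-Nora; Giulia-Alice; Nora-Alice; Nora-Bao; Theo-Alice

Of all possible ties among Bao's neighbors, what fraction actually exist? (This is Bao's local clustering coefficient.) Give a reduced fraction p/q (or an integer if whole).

2/3

Bao's neighbors: Alice, Giulia, Nora, and Pia (k = 4).
Possible neighbor pairs: C(4,2) = 6. Edges among them: Alice–Giulia, Alice–Nora, Giulia–Nora, Nora–Pia → e = 4.
Clustering(Bao) = 4/6 = 2/3.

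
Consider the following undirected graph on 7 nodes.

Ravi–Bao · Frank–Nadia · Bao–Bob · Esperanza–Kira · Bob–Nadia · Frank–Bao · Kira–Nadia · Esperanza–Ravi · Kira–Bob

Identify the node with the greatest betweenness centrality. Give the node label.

Unnormalized betweenness of each node: Bao:11/3, Bob:11/6, Esperanza:4/3, Frank:5/6, Kira:17/6, Nadia:2, Ravi:3/2.
Bao has the largest value, 11/3, making it the main broker — the node through which the most shortest paths run.

Bao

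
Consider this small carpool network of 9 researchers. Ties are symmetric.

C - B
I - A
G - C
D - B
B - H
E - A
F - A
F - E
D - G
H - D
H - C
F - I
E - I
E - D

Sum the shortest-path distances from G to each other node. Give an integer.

Distances from G: A:3, B:2, C:1, D:1, E:2, F:3, H:2, I:3.
Sum = 3 + 2 + 1 + 1 + 2 + 3 + 2 + 3 = 17.

17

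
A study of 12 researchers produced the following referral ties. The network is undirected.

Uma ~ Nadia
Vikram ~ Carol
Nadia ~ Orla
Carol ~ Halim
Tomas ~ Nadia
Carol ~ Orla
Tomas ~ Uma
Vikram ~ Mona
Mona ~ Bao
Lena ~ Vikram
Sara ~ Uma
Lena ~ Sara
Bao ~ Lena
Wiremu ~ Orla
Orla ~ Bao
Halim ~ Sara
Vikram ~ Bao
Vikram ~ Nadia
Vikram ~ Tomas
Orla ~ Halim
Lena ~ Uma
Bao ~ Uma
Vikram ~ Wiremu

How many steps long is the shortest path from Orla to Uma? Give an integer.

2

One shortest route is Orla – Bao – Uma, which uses 2 edges, and Orla and Uma are not directly tied, so nothing shorter exists. So d(Orla,Uma) = 2.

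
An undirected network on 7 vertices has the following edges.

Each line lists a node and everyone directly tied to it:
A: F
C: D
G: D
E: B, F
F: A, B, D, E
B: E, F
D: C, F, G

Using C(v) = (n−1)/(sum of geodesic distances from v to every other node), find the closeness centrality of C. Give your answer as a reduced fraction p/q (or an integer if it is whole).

Distances from C: A:3, B:3, D:1, E:3, F:2, G:2. Sum = 14.
n = 7, so closeness = 6/14 = 3/7.

3/7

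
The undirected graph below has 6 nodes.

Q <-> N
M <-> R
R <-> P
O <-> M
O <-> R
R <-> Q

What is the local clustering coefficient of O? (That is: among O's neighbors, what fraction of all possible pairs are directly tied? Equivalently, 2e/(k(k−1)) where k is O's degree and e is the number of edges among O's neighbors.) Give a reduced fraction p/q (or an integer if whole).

O's neighbors: M and R (k = 2).
Possible neighbor pairs: C(2,2) = 1. Edges among them: M–R → e = 1.
Clustering(O) = 1/1.

1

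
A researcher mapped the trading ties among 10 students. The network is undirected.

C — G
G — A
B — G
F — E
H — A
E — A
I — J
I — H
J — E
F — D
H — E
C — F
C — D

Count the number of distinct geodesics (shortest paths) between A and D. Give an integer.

The shortest distance is 3. The length-3 paths are: A–G–C–D; A–E–F–D.
That gives 2 distinct shortest paths.

2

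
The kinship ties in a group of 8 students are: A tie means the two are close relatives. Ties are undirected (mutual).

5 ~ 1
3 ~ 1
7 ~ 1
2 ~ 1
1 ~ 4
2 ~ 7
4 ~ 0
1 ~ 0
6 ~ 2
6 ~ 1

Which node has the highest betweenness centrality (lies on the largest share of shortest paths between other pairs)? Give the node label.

Unnormalized betweenness of each node: 0:0, 1:35/2, 2:1/2, 3:0, 4:0, 5:0, 6:0, 7:0.
1 has the largest value, 35/2, making it the main broker — the node through which the most shortest paths run.

1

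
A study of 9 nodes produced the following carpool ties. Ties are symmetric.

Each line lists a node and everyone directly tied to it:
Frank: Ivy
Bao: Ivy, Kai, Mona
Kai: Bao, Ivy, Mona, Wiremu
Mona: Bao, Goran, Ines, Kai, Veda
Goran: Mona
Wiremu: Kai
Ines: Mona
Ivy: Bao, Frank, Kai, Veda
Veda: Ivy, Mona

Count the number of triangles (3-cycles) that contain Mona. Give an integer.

Mona's neighbors: Bao, Goran, Ines, Kai, and Veda.
Neighbor pairs that are themselves tied: Mona–Bao–Kai. Each forms one triangle with Mona, for 1 in total.

1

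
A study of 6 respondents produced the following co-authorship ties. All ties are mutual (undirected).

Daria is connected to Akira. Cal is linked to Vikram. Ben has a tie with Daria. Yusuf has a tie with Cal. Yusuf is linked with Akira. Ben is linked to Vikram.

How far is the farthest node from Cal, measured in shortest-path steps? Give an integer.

3

Distances from Cal: Akira:2, Ben:2, Daria:3, Vikram:1, Yusuf:1.
The largest is 3 (to Daria), so the eccentricity of Cal is 3.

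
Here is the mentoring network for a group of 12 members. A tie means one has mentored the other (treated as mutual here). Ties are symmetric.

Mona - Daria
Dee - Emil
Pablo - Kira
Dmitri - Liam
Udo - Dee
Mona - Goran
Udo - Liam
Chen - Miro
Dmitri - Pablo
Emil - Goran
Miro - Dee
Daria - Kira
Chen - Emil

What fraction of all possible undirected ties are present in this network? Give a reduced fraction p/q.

There are 13 edges and 12 nodes, so the maximum possible is C(12,2) = 66.
Density = 13/66.

13/66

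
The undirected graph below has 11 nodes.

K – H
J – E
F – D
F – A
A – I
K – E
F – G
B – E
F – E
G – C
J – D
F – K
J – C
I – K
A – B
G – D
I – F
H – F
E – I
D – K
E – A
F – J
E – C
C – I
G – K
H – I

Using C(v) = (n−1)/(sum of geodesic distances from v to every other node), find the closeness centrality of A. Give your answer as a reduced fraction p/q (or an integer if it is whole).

5/8

Distances from A: B:1, C:2, D:2, E:1, F:1, G:2, H:2, I:1, J:2, K:2. Sum = 16.
n = 11, so closeness = 10/16 = 5/8.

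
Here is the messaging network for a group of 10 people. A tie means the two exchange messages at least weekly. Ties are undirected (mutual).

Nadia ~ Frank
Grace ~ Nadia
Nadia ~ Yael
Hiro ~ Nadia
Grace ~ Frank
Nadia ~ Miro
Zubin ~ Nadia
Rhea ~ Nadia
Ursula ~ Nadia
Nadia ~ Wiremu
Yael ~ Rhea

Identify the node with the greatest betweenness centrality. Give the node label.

Nadia

Unnormalized betweenness of each node: Frank:0, Grace:0, Hiro:0, Miro:0, Nadia:34, Rhea:0, Ursula:0, Wiremu:0, Yael:0, Zubin:0.
Nadia has the largest value, 34, making it the main broker — the node through which the most shortest paths run.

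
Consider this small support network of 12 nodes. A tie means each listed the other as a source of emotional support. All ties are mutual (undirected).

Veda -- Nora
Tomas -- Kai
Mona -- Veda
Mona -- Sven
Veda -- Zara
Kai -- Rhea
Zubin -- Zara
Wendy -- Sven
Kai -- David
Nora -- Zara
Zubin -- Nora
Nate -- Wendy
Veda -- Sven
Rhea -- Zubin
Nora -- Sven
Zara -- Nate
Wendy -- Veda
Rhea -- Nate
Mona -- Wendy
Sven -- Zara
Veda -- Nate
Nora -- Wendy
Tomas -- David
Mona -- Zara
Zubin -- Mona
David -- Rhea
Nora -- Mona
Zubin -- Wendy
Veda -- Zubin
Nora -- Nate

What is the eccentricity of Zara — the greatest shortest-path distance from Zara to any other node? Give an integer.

4

Distances from Zara: David:3, Kai:3, Mona:1, Nate:1, Nora:1, Rhea:2, Sven:1, Tomas:4, Veda:1, Wendy:2, Zubin:1.
The largest is 4 (to Tomas), so the eccentricity of Zara is 4.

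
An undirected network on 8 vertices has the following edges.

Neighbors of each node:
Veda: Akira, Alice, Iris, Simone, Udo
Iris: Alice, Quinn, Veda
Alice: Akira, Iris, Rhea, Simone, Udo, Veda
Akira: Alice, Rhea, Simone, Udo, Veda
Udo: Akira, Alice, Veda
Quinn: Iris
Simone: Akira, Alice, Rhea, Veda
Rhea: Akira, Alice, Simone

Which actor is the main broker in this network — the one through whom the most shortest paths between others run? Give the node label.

Alice

Unnormalized betweenness of each node: Akira:7/6, Alice:37/6, Iris:6, Quinn:0, Rhea:0, Simone:1/3, Udo:0, Veda:10/3.
Alice has the largest value, 37/6, making it the main broker — the node through which the most shortest paths run.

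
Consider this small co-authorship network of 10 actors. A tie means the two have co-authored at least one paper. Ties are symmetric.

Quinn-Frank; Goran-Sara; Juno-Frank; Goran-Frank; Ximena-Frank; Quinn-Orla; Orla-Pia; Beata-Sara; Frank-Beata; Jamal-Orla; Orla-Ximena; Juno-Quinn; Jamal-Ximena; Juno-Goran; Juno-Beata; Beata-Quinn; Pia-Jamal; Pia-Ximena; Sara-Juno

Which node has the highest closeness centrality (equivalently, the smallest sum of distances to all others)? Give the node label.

Farness (sum of distances to all others) for each node — Beata:16, Frank:13, Goran:18, Jamal:20, Juno:15, Orla:16, Pia:20, Quinn:14, Sara:21, Ximena:15.
The smallest farness is 13, for Frank, so Frank has the highest closeness.

Frank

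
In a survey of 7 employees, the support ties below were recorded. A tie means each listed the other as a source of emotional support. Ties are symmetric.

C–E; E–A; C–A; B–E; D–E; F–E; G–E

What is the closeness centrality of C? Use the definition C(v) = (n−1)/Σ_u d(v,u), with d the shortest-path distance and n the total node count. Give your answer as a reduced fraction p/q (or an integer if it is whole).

Distances from C: A:1, B:2, D:2, E:1, F:2, G:2. Sum = 10.
n = 7, so closeness = 6/10 = 3/5.

3/5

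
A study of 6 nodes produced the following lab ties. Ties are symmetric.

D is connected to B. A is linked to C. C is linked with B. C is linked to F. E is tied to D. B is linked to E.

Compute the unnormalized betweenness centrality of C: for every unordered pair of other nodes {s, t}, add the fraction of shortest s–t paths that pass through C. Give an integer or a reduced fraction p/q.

Pairs whose geodesics pass through C — E–A: 1; E–F: 1; D–A: 1; D–F: 1; B–A: 1; B–F: 1; A–F: 1.
All other pairs contribute 0.
Summing the contributions gives betweenness(C) = 7.

7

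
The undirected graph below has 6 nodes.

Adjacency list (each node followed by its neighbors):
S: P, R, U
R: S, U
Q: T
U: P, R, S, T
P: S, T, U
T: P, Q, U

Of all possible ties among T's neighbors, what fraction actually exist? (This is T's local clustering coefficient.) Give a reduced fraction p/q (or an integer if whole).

T's neighbors: P, Q, and U (k = 3).
Possible neighbor pairs: C(3,2) = 3. Edges among them: P–U → e = 1.
Clustering(T) = 1/3.

1/3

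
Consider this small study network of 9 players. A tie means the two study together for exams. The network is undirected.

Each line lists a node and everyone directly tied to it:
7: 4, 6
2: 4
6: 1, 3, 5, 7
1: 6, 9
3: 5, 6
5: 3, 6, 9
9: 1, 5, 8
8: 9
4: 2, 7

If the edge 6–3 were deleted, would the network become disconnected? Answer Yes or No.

Even without that edge, 6 still reaches 3 via 6 – 5 – 3, so the network stays connected. Not a bridge.

No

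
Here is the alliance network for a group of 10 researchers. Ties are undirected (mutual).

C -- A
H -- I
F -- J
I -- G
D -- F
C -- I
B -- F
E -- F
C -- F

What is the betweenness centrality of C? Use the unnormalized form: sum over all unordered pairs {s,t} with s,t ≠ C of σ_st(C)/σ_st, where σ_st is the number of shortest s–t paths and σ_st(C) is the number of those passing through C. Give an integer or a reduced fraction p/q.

23

Pairs whose geodesics pass through C — B–I: 1; B–A: 1; B–H: 1; B–G: 1; I–D: 1; I–A: 1; I–E: 1; I–J: 1; I–F: 1; D–A: 1; D–H: 1; D–G: 1; A–H: 1; A–E: 1 … (+9 more pairs).
All other pairs contribute 0.
Summing the contributions gives betweenness(C) = 23.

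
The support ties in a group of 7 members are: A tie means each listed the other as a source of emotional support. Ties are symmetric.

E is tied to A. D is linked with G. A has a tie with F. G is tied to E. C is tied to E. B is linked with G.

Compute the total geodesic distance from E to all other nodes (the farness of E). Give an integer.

9

Distances from E: A:1, B:2, C:1, D:2, F:2, G:1.
Sum = 1 + 2 + 1 + 2 + 2 + 1 = 9.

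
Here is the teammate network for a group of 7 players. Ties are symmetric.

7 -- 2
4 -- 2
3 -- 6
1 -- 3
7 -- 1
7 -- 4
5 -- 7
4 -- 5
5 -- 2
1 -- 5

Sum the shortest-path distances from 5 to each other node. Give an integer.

9

Distances from 5: 1:1, 2:1, 3:2, 4:1, 6:3, 7:1.
Sum = 1 + 1 + 2 + 1 + 3 + 1 = 9.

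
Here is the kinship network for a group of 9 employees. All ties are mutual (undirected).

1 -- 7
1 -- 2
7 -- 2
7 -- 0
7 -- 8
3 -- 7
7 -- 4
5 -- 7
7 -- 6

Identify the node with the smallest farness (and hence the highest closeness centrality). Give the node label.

7

Farness (sum of distances to all others) for each node — 0:15, 1:14, 2:14, 3:15, 4:15, 5:15, 6:15, 7:8, 8:15.
The smallest farness is 8, for 7, so 7 has the highest closeness.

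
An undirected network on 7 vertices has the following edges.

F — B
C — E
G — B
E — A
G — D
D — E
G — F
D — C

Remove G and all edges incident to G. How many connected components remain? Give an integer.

2

Without G, the remaining ties split the others into: {B, F}; {A, C, D, E}.
That's 2 separate components.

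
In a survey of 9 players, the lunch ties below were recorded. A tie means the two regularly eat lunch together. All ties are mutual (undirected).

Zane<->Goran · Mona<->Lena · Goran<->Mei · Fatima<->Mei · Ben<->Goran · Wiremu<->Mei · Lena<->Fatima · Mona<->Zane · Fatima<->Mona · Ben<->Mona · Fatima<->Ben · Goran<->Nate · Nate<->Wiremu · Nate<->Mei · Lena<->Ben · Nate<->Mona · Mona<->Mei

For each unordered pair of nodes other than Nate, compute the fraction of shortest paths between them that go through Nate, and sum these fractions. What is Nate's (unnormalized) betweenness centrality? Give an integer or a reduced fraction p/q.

Pairs whose geodesics pass through Nate — Goran–Wiremu: 1/2; Goran–Mona: 1/4; Wiremu–Mona: 1/2; Wiremu–Zane: 2/4; Wiremu–Ben: 2/5; Wiremu–Lena: 1/3.
All other pairs contribute 0.
Summing the contributions gives betweenness(Nate) = 149/60.

149/60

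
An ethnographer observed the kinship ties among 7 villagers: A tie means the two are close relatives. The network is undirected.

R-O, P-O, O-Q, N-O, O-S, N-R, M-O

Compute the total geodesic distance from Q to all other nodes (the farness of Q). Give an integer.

Distances from Q: M:2, N:2, O:1, P:2, R:2, S:2.
Sum = 2 + 2 + 1 + 2 + 2 + 2 = 11.

11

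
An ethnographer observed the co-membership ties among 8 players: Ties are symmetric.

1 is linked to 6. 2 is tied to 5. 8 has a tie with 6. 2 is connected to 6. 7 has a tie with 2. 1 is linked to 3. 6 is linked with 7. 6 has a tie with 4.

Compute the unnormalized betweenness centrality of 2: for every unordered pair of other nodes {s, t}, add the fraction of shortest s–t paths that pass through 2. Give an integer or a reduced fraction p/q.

6

Pairs whose geodesics pass through 2 — 3–5: 1; 1–5: 1; 6–5: 1; 4–5: 1; 7–5: 1; 5–8: 1.
All other pairs contribute 0.
Summing the contributions gives betweenness(2) = 6.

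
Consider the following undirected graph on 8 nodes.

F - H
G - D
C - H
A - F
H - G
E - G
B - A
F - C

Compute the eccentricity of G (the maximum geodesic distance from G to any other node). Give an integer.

4

Distances from G: A:3, B:4, C:2, D:1, E:1, F:2, H:1.
The largest is 4 (to B), so the eccentricity of G is 4.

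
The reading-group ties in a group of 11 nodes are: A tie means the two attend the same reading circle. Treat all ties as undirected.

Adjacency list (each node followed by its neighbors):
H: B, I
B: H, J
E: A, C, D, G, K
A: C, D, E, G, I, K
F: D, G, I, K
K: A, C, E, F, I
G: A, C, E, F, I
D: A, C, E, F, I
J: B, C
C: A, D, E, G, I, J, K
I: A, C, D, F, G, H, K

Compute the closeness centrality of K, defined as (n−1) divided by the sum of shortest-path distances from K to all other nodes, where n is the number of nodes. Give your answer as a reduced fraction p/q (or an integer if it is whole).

Distances from K: A:1, B:3, C:1, D:2, E:1, F:1, G:2, H:2, I:1, J:2. Sum = 16.
n = 11, so closeness = 10/16 = 5/8.

5/8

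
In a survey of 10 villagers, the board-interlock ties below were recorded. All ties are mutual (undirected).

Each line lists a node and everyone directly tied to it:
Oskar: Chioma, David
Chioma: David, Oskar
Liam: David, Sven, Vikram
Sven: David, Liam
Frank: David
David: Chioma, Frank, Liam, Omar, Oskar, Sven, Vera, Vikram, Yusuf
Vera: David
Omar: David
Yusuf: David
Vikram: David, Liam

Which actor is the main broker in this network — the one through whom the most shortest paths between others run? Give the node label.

David

Unnormalized betweenness of each node: Chioma:0, David:65/2, Frank:0, Liam:1/2, Omar:0, Oskar:0, Sven:0, Vera:0, Vikram:0, Yusuf:0.
David has the largest value, 65/2, making it the main broker — the node through which the most shortest paths run.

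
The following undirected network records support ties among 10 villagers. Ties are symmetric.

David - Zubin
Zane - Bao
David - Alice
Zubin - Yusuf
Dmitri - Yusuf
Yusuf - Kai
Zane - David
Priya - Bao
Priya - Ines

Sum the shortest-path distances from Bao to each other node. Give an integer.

Distances from Bao: Alice:3, David:2, Dmitri:5, Ines:2, Kai:5, Priya:1, Yusuf:4, Zane:1, Zubin:3.
Sum = 3 + 2 + 5 + 2 + 5 + 1 + 4 + 1 + 3 = 26.

26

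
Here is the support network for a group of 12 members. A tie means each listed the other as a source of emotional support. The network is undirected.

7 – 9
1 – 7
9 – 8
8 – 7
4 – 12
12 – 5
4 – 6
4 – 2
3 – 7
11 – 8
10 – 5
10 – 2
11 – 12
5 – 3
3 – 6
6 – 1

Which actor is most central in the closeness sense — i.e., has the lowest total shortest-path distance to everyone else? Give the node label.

3

Farness (sum of distances to all others) for each node — 1:26, 2:30, 3:21, 4:23, 5:22, 6:23, 7:23, 8:26, 9:30, 10:29, 11:25, 12:22.
The smallest farness is 21, for 3, so 3 has the highest closeness.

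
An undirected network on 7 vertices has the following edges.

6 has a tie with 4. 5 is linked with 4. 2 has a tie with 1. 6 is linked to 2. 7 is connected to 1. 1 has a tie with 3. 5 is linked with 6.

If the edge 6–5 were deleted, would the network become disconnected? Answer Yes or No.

Even without that edge, 6 still reaches 5 via 6 – 4 – 5, so the network stays connected. Not a bridge.

No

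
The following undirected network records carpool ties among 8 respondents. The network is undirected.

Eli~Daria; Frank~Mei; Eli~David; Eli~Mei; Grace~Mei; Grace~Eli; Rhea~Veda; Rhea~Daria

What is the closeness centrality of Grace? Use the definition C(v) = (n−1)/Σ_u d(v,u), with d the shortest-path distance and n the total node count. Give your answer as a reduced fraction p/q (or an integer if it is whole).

7/15

Distances from Grace: Daria:2, David:2, Eli:1, Frank:2, Mei:1, Rhea:3, Veda:4. Sum = 15.
n = 8, so closeness = 7/15.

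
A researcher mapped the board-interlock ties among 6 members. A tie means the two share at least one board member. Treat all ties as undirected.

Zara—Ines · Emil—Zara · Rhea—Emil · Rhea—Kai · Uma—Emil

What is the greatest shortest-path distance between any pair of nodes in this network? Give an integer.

4

Eccentricity of each node (its greatest distance to any other): Emil:2, Ines:4, Kai:4, Rhea:3, Uma:3, Zara:3.
The maximum eccentricity is 4, realized for instance by the pair Kai–Ines via Kai – Rhea – Emil – Zara – Ines. So the diameter is 4.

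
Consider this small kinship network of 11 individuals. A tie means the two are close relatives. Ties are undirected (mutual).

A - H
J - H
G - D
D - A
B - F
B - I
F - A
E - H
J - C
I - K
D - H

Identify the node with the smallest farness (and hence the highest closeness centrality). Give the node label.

A

Farness (sum of distances to all others) for each node — A:21, B:29, C:38, D:24, E:31, F:24, G:33, H:22, I:36, J:29, K:45.
The smallest farness is 21, for A, so A has the highest closeness.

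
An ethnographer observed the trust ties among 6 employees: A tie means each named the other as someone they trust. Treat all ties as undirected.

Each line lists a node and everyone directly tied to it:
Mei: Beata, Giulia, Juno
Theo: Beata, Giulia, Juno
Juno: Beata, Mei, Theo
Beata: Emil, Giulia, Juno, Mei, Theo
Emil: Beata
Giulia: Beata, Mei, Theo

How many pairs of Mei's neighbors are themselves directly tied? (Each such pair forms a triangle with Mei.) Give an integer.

2

Mei's neighbors: Beata, Giulia, and Juno.
Neighbor pairs that are themselves tied: Mei–Beata–Giulia; Mei–Beata–Juno. Each forms one triangle with Mei, for 2 in total.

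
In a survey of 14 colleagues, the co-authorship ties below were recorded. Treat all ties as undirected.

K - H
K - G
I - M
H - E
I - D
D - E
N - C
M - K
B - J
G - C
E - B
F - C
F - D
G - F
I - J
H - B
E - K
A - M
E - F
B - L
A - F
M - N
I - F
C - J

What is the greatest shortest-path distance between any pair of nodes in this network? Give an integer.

4

Eccentricity of each node (its greatest distance to any other): A:4, B:3, C:3, D:3, E:3, F:3, G:4, H:3, I:3, J:3, K:3, L:4, M:4, N:4.
The maximum eccentricity is 4, realized for instance by the pair N–L via N – C – J – B – L. So the diameter is 4.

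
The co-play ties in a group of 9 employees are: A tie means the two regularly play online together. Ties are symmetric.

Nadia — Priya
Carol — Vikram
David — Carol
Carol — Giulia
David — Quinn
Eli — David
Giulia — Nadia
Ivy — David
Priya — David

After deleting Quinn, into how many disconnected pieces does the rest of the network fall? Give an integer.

1

Quinn's neighbors (David) remain reachable from one another through other ties, so the rest of the network stays in one piece.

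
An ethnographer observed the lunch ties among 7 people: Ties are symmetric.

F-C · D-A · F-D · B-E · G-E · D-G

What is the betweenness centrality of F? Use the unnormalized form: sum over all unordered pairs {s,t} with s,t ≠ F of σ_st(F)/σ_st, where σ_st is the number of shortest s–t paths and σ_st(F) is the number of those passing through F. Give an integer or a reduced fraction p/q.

5

Pairs whose geodesics pass through F — D–C: 1; G–C: 1; B–C: 1; E–C: 1; A–C: 1.
All other pairs contribute 0.
Summing the contributions gives betweenness(F) = 5.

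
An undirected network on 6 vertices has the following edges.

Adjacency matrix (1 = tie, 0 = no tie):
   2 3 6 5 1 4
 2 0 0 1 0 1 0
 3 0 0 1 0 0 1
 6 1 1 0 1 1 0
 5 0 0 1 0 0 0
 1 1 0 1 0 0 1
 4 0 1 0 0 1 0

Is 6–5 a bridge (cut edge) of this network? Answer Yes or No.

Without the 6–5 edge there is no alternate route between 6 and 5, so the network disconnects. It is a bridge.

Yes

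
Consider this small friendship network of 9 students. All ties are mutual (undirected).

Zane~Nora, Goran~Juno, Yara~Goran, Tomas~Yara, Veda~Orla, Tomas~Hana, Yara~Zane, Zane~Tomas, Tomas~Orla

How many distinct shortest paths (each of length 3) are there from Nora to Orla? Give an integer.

1

The shortest distance is 3, and the only length-3 path is Nora–Zane–Tomas–Orla. So there is exactly 1 shortest path.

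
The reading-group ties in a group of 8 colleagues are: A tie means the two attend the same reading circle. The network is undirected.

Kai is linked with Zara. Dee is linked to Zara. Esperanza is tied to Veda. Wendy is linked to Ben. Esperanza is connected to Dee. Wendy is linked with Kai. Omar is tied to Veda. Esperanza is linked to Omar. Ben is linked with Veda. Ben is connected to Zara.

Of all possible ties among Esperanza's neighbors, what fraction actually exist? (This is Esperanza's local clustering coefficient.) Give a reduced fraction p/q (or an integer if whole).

1/3

Esperanza's neighbors: Dee, Omar, and Veda (k = 3).
Possible neighbor pairs: C(3,2) = 3. Edges among them: Omar–Veda → e = 1.
Clustering(Esperanza) = 1/3.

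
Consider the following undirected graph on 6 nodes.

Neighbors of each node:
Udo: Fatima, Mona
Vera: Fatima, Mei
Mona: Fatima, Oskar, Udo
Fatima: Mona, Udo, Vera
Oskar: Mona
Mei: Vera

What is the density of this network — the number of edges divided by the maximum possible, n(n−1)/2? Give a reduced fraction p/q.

There are 6 edges and 6 nodes, so the maximum possible is C(6,2) = 15.
Density = 6/15 = 2/5.

2/5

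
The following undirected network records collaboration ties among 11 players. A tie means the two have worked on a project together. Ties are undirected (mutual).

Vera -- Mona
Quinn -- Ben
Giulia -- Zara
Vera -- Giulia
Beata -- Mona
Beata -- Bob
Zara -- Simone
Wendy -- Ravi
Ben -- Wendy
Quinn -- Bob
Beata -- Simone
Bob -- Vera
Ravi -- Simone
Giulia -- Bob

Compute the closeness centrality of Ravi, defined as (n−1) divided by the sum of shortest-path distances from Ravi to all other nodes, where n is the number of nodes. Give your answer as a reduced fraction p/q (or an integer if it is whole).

Distances from Ravi: Beata:2, Ben:2, Bob:3, Giulia:3, Mona:3, Quinn:3, Simone:1, Vera:4, Wendy:1, Zara:2. Sum = 24.
n = 11, so closeness = 10/24 = 5/12.

5/12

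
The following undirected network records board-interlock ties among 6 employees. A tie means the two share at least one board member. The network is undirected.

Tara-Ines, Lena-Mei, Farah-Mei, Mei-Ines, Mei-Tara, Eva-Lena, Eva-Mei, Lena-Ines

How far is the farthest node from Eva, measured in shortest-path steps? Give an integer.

Distances from Eva: Farah:2, Ines:2, Lena:1, Mei:1, Tara:2.
The largest is 2 (to Farah, Ines, and Tara), so the eccentricity of Eva is 2.

2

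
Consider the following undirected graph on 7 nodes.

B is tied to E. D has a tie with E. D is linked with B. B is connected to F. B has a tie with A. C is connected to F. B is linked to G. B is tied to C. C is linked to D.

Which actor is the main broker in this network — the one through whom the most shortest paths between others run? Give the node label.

Unnormalized betweenness of each node: A:0, B:11, C:1/2, D:1/2, E:0, F:0, G:0.
B has the largest value, 11, making it the main broker — the node through which the most shortest paths run.

B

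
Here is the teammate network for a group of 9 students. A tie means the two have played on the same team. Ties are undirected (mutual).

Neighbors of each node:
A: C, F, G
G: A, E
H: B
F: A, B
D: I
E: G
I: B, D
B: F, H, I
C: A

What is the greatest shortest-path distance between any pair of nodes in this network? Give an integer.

Eccentricity of each node (its greatest distance to any other): A:4, B:4, C:5, D:6, E:6, F:3, G:5, H:5, I:5.
The maximum eccentricity is 6, realized for instance by the pair D–E via D – I – B – F – A – G – E. So the diameter is 6.

6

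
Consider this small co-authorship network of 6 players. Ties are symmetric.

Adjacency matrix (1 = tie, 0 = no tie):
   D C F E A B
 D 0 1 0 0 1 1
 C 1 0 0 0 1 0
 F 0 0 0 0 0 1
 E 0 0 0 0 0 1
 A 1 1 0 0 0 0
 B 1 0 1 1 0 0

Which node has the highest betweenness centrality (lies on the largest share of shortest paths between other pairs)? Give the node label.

Unnormalized betweenness of each node: A:0, B:7, C:0, D:6, E:0, F:0.
B has the largest value, 7, making it the main broker — the node through which the most shortest paths run.

B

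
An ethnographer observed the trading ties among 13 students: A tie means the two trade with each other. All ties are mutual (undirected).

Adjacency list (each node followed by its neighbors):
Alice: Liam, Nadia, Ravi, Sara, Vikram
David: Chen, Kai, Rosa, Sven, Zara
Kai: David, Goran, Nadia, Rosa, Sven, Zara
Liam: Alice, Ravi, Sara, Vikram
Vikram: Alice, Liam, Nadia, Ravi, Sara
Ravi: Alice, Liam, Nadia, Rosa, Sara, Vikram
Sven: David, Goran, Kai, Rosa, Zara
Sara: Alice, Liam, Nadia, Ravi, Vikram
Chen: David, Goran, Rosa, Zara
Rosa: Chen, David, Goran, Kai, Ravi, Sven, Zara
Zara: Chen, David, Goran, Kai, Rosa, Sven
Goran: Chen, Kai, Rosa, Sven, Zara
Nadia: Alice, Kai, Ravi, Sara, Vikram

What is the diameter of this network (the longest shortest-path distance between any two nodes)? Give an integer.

3

Eccentricity of each node (its greatest distance to any other): Alice:3, Chen:3, David:3, Goran:3, Kai:3, Liam:3, Nadia:3, Ravi:2, Rosa:2, Sara:3, Sven:3, Vikram:3, Zara:3.
The maximum eccentricity is 3, realized for instance by the pair David–Liam via David – Rosa – Ravi – Liam. So the diameter is 3.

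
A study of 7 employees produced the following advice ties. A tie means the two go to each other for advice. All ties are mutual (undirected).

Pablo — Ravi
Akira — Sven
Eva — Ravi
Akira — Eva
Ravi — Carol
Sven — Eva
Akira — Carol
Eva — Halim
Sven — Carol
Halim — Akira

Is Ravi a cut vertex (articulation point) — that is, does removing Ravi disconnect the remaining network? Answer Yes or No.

Removing Ravi leaves {Akira, Carol, Eva, Halim, and Sven} with no path to {Pablo}, so the network splits into 2 components. Ravi is a cut vertex.

Yes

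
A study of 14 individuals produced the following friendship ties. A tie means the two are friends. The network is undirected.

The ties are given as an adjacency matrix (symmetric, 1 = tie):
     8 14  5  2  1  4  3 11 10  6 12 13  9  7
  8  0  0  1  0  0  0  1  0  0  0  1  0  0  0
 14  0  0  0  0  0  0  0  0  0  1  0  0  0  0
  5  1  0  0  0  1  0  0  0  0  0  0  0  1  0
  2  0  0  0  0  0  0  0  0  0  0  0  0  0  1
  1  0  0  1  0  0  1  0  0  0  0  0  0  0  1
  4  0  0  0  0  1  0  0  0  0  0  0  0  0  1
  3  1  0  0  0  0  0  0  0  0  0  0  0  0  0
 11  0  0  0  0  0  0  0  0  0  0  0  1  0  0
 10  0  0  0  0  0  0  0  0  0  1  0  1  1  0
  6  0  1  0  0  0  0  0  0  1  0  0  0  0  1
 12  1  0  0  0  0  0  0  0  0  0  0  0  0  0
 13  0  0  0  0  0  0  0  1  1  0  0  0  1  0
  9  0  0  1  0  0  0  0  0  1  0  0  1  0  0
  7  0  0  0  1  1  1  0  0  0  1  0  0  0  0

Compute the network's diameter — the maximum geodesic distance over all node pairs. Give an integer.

6

Eccentricity of each node (its greatest distance to any other): 1:4, 2:5, 3:6, 4:5, 5:4, 6:5, 7:4, 8:5, 9:4, 10:4, 11:5, 12:6, 13:4, 14:6.
The maximum eccentricity is 6, realized for instance by the pair 14–3 via 14 – 6 – 7 – 1 – 5 – 8 – 3. So the diameter is 6.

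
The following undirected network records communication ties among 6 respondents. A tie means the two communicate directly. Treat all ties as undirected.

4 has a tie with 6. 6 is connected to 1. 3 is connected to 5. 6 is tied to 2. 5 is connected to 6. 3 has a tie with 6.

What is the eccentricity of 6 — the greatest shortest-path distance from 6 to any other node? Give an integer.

Distances from 6: 1:1, 2:1, 3:1, 4:1, 5:1.
The largest is 1 (to 5, 2, 3, 1, and 4), so the eccentricity of 6 is 1.

1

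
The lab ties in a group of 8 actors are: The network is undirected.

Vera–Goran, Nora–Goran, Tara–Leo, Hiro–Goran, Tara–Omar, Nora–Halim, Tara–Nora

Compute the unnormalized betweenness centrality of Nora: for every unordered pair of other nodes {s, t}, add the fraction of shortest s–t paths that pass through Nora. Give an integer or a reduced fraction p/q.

15

Pairs whose geodesics pass through Nora — Halim–Hiro: 1; Halim–Tara: 1; Halim–Omar: 1; Halim–Goran: 1; Halim–Vera: 1; Halim–Leo: 1; Hiro–Tara: 1; Hiro–Omar: 1; Hiro–Leo: 1; Tara–Goran: 1; Tara–Vera: 1; Omar–Goran: 1; Omar–Vera: 1; Goran–Leo: 1 … (+1 more pairs).
All other pairs contribute 0.
Summing the contributions gives betweenness(Nora) = 15.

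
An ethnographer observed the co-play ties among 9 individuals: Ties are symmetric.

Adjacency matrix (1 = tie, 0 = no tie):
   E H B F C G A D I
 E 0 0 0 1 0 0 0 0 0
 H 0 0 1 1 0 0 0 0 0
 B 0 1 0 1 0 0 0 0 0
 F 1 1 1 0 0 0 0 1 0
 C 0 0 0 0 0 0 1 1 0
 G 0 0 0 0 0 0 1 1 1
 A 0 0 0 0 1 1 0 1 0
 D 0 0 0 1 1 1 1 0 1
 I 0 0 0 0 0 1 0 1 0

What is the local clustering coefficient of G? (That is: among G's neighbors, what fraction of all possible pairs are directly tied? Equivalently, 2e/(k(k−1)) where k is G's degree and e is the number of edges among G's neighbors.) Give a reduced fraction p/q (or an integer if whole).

2/3

G's neighbors: A, D, and I (k = 3).
Possible neighbor pairs: C(3,2) = 3. Edges among them: A–D, D–I → e = 2.
Clustering(G) = 2/3.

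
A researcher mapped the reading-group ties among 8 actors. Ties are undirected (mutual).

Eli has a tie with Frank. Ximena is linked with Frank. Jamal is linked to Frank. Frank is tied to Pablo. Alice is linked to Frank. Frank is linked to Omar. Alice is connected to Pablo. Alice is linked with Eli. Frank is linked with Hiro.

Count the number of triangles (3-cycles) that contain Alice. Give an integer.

2

Alice's neighbors: Eli, Frank, and Pablo.
Neighbor pairs that are themselves tied: Alice–Eli–Frank; Alice–Frank–Pablo. Each forms one triangle with Alice, for 2 in total.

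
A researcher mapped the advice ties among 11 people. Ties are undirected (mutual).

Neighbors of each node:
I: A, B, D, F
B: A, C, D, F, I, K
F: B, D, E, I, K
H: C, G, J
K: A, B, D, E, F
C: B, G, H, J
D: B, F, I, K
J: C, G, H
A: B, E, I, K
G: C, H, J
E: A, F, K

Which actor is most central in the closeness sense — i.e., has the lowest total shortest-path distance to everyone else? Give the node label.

Farness (sum of distances to all others) for each node — A:19, B:14, C:17, D:19, E:24, F:18, G:24, H:24, I:19, J:24, K:18.
The smallest farness is 14, for B, so B has the highest closeness.

B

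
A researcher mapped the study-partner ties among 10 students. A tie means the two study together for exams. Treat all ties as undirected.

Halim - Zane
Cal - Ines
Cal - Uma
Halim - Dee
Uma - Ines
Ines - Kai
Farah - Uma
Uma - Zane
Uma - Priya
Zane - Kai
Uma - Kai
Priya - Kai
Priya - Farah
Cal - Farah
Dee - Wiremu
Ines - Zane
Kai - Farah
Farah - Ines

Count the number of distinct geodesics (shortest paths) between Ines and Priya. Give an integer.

The shortest distance is 2. The length-2 paths are: Ines–Farah–Priya; Ines–Uma–Priya; Ines–Kai–Priya.
That gives 3 distinct shortest paths.

3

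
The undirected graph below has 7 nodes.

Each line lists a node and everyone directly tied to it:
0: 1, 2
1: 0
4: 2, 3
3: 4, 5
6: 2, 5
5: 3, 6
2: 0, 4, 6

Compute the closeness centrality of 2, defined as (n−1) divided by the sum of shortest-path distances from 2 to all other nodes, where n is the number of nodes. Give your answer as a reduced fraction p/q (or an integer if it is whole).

Distances from 2: 0:1, 1:2, 3:2, 4:1, 5:2, 6:1. Sum = 9.
n = 7, so closeness = 6/9 = 2/3.

2/3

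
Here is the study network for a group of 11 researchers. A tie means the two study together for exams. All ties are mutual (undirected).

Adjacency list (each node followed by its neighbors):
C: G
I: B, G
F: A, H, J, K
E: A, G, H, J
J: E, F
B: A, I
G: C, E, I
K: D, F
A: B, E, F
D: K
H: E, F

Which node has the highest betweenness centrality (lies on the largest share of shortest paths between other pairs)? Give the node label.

F

Unnormalized betweenness of each node: A:12, B:4, C:0, D:0, E:33/2, F:37/2, G:12, H:3, I:2, J:3, K:9.
F has the largest value, 37/2, making it the main broker — the node through which the most shortest paths run.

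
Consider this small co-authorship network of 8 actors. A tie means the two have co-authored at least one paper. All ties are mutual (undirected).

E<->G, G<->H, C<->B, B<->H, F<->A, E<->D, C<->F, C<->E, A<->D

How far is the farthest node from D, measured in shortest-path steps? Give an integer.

Distances from D: A:1, B:3, C:2, E:1, F:2, G:2, H:3.
The largest is 3 (to B and H), so the eccentricity of D is 3.

3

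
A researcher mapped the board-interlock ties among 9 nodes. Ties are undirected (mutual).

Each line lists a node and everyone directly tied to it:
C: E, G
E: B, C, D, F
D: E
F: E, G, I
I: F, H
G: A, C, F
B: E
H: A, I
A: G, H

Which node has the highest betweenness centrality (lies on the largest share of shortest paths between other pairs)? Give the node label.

Unnormalized betweenness of each node: A:2, B:0, C:3, D:0, E:14, F:11, G:7, H:1, I:4.
E has the largest value, 14, making it the main broker — the node through which the most shortest paths run.

E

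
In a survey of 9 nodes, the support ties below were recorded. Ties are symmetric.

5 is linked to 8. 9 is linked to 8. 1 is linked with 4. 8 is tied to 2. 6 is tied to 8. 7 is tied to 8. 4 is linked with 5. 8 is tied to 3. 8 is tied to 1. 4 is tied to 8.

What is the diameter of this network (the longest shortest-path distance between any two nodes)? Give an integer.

Eccentricity of each node (its greatest distance to any other): 1:2, 2:2, 3:2, 4:2, 5:2, 6:2, 7:2, 8:1, 9:2.
The maximum eccentricity is 2, realized for instance by the pair 9–3 via 9 – 8 – 3. So the diameter is 2.

2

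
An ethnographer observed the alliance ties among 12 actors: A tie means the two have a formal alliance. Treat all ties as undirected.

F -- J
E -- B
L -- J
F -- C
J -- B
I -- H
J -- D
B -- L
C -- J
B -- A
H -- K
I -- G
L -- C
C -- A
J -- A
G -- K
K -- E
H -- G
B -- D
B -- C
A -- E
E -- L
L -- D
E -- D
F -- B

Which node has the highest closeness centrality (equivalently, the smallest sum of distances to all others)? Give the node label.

Farness (sum of distances to all others) for each node — A:22, B:19, C:25, D:22, E:18, F:27, G:29, H:29, I:38, J:24, K:22, L:21.
The smallest farness is 18, for E, so E has the highest closeness.

E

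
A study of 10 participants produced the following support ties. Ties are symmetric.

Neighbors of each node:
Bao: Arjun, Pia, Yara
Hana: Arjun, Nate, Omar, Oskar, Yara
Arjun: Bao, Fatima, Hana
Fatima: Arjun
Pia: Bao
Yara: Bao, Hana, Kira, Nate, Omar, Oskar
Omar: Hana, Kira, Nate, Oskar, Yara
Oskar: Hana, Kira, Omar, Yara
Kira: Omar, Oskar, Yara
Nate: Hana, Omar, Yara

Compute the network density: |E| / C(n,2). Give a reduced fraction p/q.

There are 17 edges and 10 nodes, so the maximum possible is C(10,2) = 45.
Density = 17/45.

17/45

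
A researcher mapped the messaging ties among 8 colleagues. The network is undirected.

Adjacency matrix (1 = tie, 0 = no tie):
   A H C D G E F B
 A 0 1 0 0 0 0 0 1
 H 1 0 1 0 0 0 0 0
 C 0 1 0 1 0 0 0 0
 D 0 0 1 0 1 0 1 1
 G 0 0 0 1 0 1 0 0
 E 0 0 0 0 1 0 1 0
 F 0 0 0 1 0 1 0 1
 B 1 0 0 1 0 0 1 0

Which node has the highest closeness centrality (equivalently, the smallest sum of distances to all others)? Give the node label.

D

Farness (sum of distances to all others) for each node — A:14, B:11, C:13, D:10, E:16, F:12, G:14, H:16.
The smallest farness is 10, for D, so D has the highest closeness.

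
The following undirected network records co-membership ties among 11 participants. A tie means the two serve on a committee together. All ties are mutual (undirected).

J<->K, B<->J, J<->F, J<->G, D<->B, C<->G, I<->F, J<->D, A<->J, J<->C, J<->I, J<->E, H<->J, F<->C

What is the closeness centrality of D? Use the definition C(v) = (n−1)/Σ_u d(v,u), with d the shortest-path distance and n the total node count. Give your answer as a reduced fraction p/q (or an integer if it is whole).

Distances from D: A:2, B:1, C:2, E:2, F:2, G:2, H:2, I:2, J:1, K:2. Sum = 18.
n = 11, so closeness = 10/18 = 5/9.

5/9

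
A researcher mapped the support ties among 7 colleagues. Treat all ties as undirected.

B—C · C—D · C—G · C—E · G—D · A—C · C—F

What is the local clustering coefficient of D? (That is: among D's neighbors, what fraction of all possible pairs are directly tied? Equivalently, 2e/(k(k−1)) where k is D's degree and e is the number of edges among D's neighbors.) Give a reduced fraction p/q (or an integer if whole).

1

D's neighbors: C and G (k = 2).
Possible neighbor pairs: C(2,2) = 1. Edges among them: C–G → e = 1.
Clustering(D) = 1/1.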